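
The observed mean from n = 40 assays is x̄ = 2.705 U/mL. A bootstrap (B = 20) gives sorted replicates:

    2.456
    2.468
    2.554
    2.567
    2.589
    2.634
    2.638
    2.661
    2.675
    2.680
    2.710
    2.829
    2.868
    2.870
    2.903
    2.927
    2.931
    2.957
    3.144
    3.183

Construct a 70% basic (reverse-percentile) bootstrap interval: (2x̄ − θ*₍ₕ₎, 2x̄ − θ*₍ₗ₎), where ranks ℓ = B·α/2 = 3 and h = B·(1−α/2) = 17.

(2.479, 2.856)

Percentile endpoints at ranks 3 and 17: θ*₍3₎ = 2.554, θ*₍17₎ = 2.931.
Basic interval reflects these around x̄:
  lower = 2 × 2.705 − 2.931 = 2.479
  upper = 2 × 2.705 − 2.554 = 2.856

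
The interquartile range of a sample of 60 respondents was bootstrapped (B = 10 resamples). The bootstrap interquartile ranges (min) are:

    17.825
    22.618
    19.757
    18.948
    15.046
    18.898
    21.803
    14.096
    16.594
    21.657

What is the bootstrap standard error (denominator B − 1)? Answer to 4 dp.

SE* = 2.8807

Bootstrap SE is the standard deviation of the 10 replicate interquartile ranges.
Mean of replicates: (17.825 + 22.618 + 19.757 + 18.948 + 15.046 + 18.898 + 21.803 + 14.096 + 16.594 + 21.657) / 10 = 187.24200 / 10 = 18.72420
Sum of squared deviations: (−0.89920)² + (+3.89380)² + (+1.03280)² + (+0.22380)² + (−3.67820)² + (+0.17380)² + (+3.07880)² + (−4.62820)² + (−2.13020)² + (+2.93280)² = 74.68468
Variance = 74.68468 / 9 = 8.29830
SE* = √8.29830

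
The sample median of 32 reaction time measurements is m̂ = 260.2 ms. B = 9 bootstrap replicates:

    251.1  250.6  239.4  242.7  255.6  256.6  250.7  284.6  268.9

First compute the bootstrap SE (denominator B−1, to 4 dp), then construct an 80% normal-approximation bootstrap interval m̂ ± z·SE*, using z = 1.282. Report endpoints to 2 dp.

(242.55, 277.85)

Mean of replicates = 255.5778; sum of squared deviations = 1516.9956; SE* = √(1516.9956/8) = 13.7704
Margin = 1.282 × 13.7704 = 17.654
Interval: 260.2 ± 17.654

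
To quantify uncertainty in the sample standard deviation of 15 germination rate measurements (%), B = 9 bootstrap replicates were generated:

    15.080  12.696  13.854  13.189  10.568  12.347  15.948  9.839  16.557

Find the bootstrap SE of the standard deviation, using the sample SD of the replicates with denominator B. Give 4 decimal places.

SE* = 2.1553

Bootstrap SE is the standard deviation of the 9 replicate standard deviations.
Mean of replicates: (15.080 + 12.696 + 13.854 + 13.189 + 10.568 + 12.347 + 15.948 + 9.839 + 16.557) / 9 = 120.07800 / 9 = 13.34200
Sum of squared deviations: (+1.73800)² + (−0.64600)² + (+0.51200)² + (−0.15300)² + (−2.77400)² + (−0.99500)² + (+2.60600)² + (−3.50300)² + (+3.21500)² = 41.80708
Variance = 41.80708 / 9 = 4.64523
SE* = √4.64523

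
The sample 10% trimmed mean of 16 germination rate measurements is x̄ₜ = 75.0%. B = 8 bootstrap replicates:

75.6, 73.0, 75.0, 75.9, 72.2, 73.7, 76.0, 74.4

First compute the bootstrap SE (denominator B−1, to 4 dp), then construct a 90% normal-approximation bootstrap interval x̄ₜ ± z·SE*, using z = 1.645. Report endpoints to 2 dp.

(72.69, 77.31)

Mean of replicates = 74.4750; sum of squared deviations = 13.8550; SE* = √(13.8550/7) = 1.4069
Margin = 1.645 × 1.4069 = 2.314
Interval: 75.0 ± 2.314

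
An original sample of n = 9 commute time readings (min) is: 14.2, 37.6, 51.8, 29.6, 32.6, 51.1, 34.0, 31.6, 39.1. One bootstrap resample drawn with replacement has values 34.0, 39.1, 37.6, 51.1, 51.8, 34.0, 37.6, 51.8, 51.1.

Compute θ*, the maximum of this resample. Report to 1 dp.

Maximum = 51.8

θ* = 51.8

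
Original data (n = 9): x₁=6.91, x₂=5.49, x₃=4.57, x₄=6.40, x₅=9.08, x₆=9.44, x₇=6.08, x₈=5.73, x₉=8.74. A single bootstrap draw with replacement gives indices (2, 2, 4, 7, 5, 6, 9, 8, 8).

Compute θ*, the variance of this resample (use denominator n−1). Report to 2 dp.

Resample values: 5.49, 5.49, 6.40, 6.08, 9.08, 9.44, 8.74, 5.73, 5.73.
Mean = 6.9089; sum of squared deviations = 22.2253
s² = 22.2253 / 8 = 2.7782

θ* = 2.78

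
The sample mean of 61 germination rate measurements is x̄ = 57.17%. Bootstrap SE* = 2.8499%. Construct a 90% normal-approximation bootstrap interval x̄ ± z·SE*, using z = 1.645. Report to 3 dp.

Margin = 1.645 × 2.8499 = 4.6881
Interval: 57.17 ± 4.6881

(52.482, 61.858)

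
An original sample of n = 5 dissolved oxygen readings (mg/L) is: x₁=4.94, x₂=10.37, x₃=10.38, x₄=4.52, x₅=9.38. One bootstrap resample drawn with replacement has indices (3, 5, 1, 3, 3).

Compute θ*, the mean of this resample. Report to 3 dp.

Resample values: 10.38, 9.38, 4.94, 10.38, 10.38.
Mean = (10.38 + 9.38 + 4.94 + 10.38 + 10.38) / 5 = 45.460 / 5 = 9.092

θ* = 9.092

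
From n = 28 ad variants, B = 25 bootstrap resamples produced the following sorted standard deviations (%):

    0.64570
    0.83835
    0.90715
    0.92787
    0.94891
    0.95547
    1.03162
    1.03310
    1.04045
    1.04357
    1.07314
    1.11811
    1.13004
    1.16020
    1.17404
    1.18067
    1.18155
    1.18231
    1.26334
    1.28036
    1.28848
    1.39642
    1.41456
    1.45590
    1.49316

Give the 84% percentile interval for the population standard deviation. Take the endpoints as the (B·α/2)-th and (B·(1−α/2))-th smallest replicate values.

(0.83835, 1.41456)

α = 0.16; lower rank = 25 × 0.080 = 2; upper rank = 25 × 0.920 = 23.
The 2nd smallest replicate is 0.83835; the 23rd is 1.41456.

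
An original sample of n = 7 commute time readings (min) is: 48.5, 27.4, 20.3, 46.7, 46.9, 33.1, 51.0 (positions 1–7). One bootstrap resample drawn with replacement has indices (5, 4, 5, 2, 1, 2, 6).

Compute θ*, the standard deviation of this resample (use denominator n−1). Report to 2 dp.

Resample values: 46.9, 46.7, 46.9, 27.4, 48.5, 27.4, 33.1.
Mean = 39.5571; sum of squared deviations = 576.1171
s² = 576.1171 / 6 = 96.0195
s = √96.0195 = 9.80

θ* = 9.80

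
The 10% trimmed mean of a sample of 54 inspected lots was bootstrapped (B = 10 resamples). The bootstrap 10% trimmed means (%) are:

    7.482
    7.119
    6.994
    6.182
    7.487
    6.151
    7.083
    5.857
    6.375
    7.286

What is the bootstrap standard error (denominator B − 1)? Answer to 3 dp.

Bootstrap SE is the standard deviation of the 10 replicate 10% trimmed means.
Mean of replicates: (7.482 + 7.119 + 6.994 + 6.182 + 7.487 + 6.151 + 7.083 + 5.857 + 6.375 + 7.286) / 10 = 68.0160 / 10 = 6.8016
Sum of squared deviations: (+0.6804)² + (+0.3174)² + (+0.1924)² + (−0.6196)² + (+0.6854)² + (−0.6506)² + (+0.2814)² + (−0.9446)² + (−0.4266)² + (+0.4844)² = 3.2657
Variance = 3.2657 / 9 = 0.3629
SE* = √0.3629

SE* = 0.602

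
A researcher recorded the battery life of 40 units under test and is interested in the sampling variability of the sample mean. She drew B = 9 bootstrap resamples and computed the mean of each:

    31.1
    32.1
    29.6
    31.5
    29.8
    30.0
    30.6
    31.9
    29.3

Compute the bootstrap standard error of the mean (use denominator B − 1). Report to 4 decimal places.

Bootstrap SE is the standard deviation of the 9 replicate means.
Mean of replicates: (31.1 + 32.1 + 29.6 + 31.5 + 29.8 + 30.0 + 30.6 + 31.9 + 29.3) / 9 = 275.90000 / 9 = 30.65556
Sum of squared deviations: (+0.44444)² + (+1.44444)² + (−1.05556)² + (+0.84444)² + (−0.85556)² + (−0.65556)² + (−0.05556)² + (+1.24444)² + (−1.35556)² = 8.66222
Variance = 8.66222 / 8 = 1.08278
SE* = √1.08278

SE* = 1.0406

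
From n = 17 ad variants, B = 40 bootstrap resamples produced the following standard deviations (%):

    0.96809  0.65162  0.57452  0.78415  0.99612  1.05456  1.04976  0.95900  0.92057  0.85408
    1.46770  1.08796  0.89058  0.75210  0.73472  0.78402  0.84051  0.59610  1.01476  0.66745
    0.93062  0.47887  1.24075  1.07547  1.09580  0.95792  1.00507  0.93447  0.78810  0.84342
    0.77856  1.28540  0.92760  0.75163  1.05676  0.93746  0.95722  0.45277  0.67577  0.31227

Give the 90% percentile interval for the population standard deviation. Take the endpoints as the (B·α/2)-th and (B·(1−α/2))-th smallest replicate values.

(0.45277, 1.24075)

Sorted replicates: 0.31227, 0.45277, 0.47887, 0.57452, 0.59610, 0.65162, 0.66745, 0.67577, 0.73472, 0.75163, 0.75210, 0.77856, 0.78402, 0.78415, 0.78810, 0.84051, 0.84342, 0.85408, 0.89058, 0.92057, 0.92760, 0.93062, 0.93447, 0.93746, 0.95722, 0.95792, 0.95900, 0.96809, 0.99612, 1.00507, 1.01476, 1.04976, 1.05456, 1.05676, 1.07547, 1.08796, 1.09580, 1.24075, 1.28540, 1.46770
α = 0.10; lower rank = 40 × 0.050 = 2; upper rank = 40 × 0.950 = 38.
The 2nd smallest replicate is 0.45277; the 38th is 1.24075.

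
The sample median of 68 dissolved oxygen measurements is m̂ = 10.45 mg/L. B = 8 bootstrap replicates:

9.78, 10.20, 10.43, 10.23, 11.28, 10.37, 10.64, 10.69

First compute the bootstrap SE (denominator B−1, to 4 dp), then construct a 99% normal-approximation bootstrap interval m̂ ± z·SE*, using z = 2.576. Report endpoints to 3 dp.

Mean of replicates = 10.4525; sum of squared deviations = 1.3492; SE* = √(1.3492/7) = 0.4390
Margin = 2.576 × 0.4390 = 1.1309
Interval: 10.45 ± 1.1309

(9.319, 11.581)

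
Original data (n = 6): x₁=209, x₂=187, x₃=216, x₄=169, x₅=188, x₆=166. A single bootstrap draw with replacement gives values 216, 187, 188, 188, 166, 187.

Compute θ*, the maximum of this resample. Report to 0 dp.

θ* = 216

Maximum = 216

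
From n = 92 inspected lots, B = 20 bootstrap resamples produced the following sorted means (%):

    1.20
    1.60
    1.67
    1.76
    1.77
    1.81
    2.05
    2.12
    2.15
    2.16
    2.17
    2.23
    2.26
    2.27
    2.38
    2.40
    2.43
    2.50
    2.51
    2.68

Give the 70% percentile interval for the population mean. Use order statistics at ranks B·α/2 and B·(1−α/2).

(1.67, 2.43)

α = 0.30; lower rank = 20 × 0.150 = 3; upper rank = 20 × 0.850 = 17.
The 3rd smallest replicate is 1.67; the 17th is 2.43.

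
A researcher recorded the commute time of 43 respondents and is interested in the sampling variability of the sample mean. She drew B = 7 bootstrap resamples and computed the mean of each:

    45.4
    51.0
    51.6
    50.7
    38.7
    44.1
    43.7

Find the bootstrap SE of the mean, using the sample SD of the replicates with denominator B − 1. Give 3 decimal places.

SE* = 4.822

Bootstrap SE is the standard deviation of the 7 replicate means.
Mean of replicates: (45.4 + 51.0 + 51.6 + 50.7 + 38.7 + 44.1 + 43.7) / 7 = 325.2000 / 7 = 46.4571
Sum of squared deviations: (−1.0571)² + (+4.5429)² + (+5.1429)² + (+4.2429)² + (−7.7571)² + (−2.3571)² + (−2.7571)² = 139.5371
Variance = 139.5371 / 6 = 23.2562
SE* = √23.2562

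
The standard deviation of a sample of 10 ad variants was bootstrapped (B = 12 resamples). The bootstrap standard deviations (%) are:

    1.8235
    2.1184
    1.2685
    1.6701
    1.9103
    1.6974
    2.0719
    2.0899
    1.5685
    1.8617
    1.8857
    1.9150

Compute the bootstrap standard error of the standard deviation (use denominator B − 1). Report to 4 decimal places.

SE* = 0.2437

Bootstrap SE is the standard deviation of the 12 replicate standard deviations.
Mean of replicates: (1.8235 + 2.1184 + 1.2685 + 1.6701 + 1.9103 + 1.6974 + 2.0719 + 2.0899 + 1.5685 + 1.8617 + 1.8857 + 1.9150) / 12 = 21.88090 / 12 = 1.82341
Sum of squared deviations: (+0.00009)² + (+0.29499)² + (−0.55491)² + (−0.15331)² + (+0.08689)² + (−0.12601)² + (+0.24849)² + (+0.26649)² + (−0.25491)² + (+0.03829)² + (+0.06229)² + (+0.09159)² = 0.65335
Variance = 0.65335 / 11 = 0.05940
SE* = √0.05940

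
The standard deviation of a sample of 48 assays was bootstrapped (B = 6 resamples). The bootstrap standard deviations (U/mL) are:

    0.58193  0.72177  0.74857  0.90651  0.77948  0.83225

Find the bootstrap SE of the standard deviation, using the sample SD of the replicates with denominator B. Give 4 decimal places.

Bootstrap SE is the standard deviation of the 6 replicate standard deviations.
Mean of replicates: (0.58193 + 0.72177 + 0.74857 + 0.90651 + 0.77948 + 0.83225) / 6 = 4.570510 / 6 = 0.761752
Sum of squared deviations: (−0.179822)² + (−0.039982)² + (−0.013182)² + (+0.144758)² + (+0.017728)² + (+0.070498)² = 0.060347
Variance = 0.060347 / 6 = 0.010058
SE* = √0.010058

SE* = 0.1003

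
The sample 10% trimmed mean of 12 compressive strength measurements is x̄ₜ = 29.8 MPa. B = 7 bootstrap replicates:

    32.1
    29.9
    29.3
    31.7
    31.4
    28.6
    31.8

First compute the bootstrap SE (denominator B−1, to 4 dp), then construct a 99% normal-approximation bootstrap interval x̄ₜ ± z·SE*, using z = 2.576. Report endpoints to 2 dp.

Mean of replicates = 30.6857; sum of squared deviations = 11.6686; SE* = √(11.6686/6) = 1.3945
Margin = 2.576 × 1.3945 = 3.592
Interval: 29.8 ± 3.592

(26.21, 33.39)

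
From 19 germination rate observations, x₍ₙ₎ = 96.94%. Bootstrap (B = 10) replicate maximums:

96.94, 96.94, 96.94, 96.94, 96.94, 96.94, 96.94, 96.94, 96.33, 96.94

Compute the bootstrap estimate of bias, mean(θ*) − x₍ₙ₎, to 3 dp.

bias = −0.061

mean(θ*) = (96.94 + 96.94 + 96.94 + 96.94 + 96.94 + 96.94 + 96.94 + 96.94 + 96.33 + 96.94) / 10 = 96.8790
bias = 96.8790 − 96.94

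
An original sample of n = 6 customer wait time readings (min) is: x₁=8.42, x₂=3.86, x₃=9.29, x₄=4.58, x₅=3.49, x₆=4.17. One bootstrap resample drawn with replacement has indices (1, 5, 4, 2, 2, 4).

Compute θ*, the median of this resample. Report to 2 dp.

θ* = 4.22

Resample values: 8.42, 3.49, 4.58, 3.86, 3.86, 4.58.
Sorted: 3.49, 3.86, 3.86, 4.58, 4.58, 8.42
Median = average of the two middle values = 4.22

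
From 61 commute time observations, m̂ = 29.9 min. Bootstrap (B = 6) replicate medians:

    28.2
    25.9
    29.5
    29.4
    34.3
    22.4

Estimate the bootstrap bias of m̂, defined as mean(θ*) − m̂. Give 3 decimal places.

bias = −1.617

mean(θ*) = (28.2 + 25.9 + 29.5 + 29.4 + 34.3 + 22.4) / 6 = 28.2833
bias = 28.2833 − 29.9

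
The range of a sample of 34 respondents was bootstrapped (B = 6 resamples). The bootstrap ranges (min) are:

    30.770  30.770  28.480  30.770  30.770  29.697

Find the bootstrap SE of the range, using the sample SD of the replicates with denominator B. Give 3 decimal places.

SE* = 0.867

Bootstrap SE is the standard deviation of the 6 replicate ranges.
Mean of replicates: (30.770 + 30.770 + 28.480 + 30.770 + 30.770 + 29.697) / 6 = 181.2570 / 6 = 30.2095
Sum of squared deviations: (+0.5605)² + (+0.5605)² + (−1.7295)² + (+0.5605)² + (+0.5605)² + (−0.5125)² = 4.5105
Variance = 4.5105 / 6 = 0.7517
SE* = √0.7517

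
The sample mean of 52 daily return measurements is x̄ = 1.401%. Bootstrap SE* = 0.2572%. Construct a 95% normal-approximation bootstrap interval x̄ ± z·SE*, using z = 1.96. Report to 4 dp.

(0.8969, 1.9051)

Margin = 1.96 × 0.2572 = 0.50411
Interval: 1.401 ± 0.50411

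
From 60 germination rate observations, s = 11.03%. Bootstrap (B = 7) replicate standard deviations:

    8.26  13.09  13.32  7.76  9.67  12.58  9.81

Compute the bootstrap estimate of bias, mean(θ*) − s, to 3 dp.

mean(θ*) = (8.26 + 13.09 + 13.32 + 7.76 + 9.67 + 12.58 + 9.81) / 7 = 10.6414
bias = 10.6414 − 11.03

bias = −0.389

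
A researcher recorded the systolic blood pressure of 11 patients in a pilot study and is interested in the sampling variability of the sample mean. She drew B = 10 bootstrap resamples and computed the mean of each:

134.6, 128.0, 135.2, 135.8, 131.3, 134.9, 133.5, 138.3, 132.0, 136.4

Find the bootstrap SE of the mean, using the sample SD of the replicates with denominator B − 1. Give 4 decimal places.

Bootstrap SE is the standard deviation of the 10 replicate means.
Mean of replicates: (134.6 + 128.0 + 135.2 + 135.8 + 131.3 + 134.9 + 133.5 + 138.3 + 132.0 + 136.4) / 10 = 1340.00000 / 10 = 134.00000
Sum of squared deviations: (+0.60000)² + (−6.00000)² + (+1.20000)² + (+1.80000)² + (−2.70000)² + (+0.90000)² + (−0.50000)² + (+4.30000)² + (−2.00000)² + (+2.40000)² = 77.64000
Variance = 77.64000 / 9 = 8.62667
SE* = √8.62667

SE* = 2.9371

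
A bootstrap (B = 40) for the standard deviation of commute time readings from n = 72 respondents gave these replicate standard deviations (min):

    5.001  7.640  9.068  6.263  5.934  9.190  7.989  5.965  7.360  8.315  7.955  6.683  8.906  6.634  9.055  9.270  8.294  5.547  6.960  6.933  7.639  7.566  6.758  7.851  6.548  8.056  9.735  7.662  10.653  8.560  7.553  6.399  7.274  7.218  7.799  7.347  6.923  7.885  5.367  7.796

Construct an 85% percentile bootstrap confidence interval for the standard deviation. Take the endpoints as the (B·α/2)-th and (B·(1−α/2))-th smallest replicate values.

(5.547, 9.190)

Sorted replicates: 5.001, 5.367, 5.547, 5.934, 5.965, 6.263, 6.399, 6.548, 6.634, 6.683, 6.758, 6.923, 6.933, 6.960, 7.218, 7.274, 7.347, 7.360, 7.553, 7.566, 7.639, 7.640, 7.662, 7.796, 7.799, 7.851, 7.885, 7.955, 7.989, 8.056, 8.294, 8.315, 8.560, 8.906, 9.055, 9.068, 9.190, 9.270, 9.735, 10.653
α = 0.15; lower rank = 40 × 0.075 = 3; upper rank = 40 × 0.925 = 37.
The 3rd smallest replicate is 5.547; the 37th is 9.190.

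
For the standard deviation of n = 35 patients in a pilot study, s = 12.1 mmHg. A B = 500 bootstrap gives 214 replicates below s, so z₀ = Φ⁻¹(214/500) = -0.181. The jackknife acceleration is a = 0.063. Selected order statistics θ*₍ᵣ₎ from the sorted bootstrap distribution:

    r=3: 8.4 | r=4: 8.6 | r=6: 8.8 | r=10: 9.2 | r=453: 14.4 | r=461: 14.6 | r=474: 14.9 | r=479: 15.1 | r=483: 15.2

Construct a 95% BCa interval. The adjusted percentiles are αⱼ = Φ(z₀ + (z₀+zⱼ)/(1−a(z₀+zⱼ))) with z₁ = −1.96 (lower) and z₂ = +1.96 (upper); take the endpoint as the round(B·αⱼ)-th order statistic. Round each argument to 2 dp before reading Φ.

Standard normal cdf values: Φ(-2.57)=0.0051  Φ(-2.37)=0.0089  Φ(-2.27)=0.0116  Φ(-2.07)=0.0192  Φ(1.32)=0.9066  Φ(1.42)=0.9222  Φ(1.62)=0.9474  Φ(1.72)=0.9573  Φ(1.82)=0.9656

Lower: z₀ + z₁ = -0.181 + (-1.960) = -2.141; 1 − a(z₀+z₁) = 1 − (0.063)(-2.141) = 1.1349; argument = -0.181 + (-2.141)/1.1349 = -2.0675 → -2.07.
α₁ = Φ(-2.07) = 0.0192; rank = round(500 × 0.0192) = 10; θ*₍10₎ = 9.2.
Upper: z₀ + z₂ = 1.779; 1 − a(z₀+z₂) = 0.8879; argument = 1.8226 → 1.82; α₂ = 0.9656; rank = 483; θ*₍483₎ = 15.2.

(9.2, 15.2)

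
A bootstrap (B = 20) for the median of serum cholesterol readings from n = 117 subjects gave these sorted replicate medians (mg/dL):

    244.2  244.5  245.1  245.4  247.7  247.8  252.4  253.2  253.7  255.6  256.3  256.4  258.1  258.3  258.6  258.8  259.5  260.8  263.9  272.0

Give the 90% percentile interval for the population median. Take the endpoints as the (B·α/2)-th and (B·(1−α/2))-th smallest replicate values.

(244.2, 263.9)

α = 0.10; lower rank = 20 × 0.050 = 1; upper rank = 20 × 0.950 = 19.
The 1st smallest replicate is 244.2; the 19th is 263.9.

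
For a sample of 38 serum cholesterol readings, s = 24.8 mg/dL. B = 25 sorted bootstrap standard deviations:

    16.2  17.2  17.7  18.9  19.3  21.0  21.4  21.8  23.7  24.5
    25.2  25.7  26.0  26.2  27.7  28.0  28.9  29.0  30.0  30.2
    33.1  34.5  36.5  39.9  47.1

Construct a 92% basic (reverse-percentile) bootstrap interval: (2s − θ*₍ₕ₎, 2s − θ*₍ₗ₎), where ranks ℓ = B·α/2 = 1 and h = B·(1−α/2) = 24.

(9.7, 33.4)

Percentile endpoints at ranks 1 and 24: θ*₍1₎ = 16.2, θ*₍24₎ = 39.9.
Basic interval reflects these around s:
  lower = 2 × 24.8 − 39.9 = 9.7
  upper = 2 × 24.8 − 16.2 = 33.4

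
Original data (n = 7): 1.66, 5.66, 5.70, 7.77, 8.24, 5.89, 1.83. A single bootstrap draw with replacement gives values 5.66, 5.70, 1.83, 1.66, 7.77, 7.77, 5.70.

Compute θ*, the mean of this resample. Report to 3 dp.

Mean = (5.66 + 5.70 + 1.83 + 1.66 + 7.77 + 7.77 + 5.70) / 7 = 36.090 / 7 = 5.156

θ* = 5.156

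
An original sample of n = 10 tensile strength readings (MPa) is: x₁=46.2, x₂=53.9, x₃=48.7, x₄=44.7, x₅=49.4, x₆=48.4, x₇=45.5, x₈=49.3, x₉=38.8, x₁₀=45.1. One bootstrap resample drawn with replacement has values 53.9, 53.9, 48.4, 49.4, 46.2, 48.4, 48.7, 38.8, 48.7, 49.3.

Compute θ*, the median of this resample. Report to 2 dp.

Sorted: 38.8, 46.2, 48.4, 48.4, 48.7, 48.7, 49.3, 49.4, 53.9, 53.9
Median = average of the two middle values = 48.70

θ* = 48.70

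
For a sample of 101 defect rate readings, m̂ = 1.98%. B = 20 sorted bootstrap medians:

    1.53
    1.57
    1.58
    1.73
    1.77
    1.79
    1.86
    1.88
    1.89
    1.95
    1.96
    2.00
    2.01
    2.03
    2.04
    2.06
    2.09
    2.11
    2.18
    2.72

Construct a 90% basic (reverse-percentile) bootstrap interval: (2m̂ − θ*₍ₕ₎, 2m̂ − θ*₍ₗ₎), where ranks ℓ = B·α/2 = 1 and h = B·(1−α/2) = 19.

(1.78, 2.43)

Percentile endpoints at ranks 1 and 19: θ*₍1₎ = 1.53, θ*₍19₎ = 2.18.
Basic interval reflects these around m̂:
  lower = 2 × 1.98 − 2.18 = 1.78
  upper = 2 × 1.98 − 1.53 = 2.43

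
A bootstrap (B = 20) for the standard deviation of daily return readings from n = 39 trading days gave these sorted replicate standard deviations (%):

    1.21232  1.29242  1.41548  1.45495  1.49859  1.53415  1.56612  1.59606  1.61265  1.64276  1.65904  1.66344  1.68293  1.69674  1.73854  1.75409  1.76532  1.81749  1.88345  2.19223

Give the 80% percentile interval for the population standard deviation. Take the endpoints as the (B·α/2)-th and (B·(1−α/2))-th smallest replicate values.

α = 0.20; lower rank = 20 × 0.100 = 2; upper rank = 20 × 0.900 = 18.
The 2nd smallest replicate is 1.29242; the 18th is 1.81749.

(1.29242, 1.81749)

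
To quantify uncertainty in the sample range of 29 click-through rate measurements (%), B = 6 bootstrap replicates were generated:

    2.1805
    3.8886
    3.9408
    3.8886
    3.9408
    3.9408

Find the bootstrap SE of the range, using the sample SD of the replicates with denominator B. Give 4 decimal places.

Bootstrap SE is the standard deviation of the 6 replicate ranges.
Mean of replicates: (2.1805 + 3.8886 + 3.9408 + 3.8886 + 3.9408 + 3.9408) / 6 = 21.78010 / 6 = 3.63002
Sum of squared deviations: (−1.44952)² + (+0.25858)² + (+0.31078)² + (+0.25858)² + (+0.31078)² + (+0.31078)² = 2.52459
Variance = 2.52459 / 6 = 0.42076
SE* = √0.42076

SE* = 0.6487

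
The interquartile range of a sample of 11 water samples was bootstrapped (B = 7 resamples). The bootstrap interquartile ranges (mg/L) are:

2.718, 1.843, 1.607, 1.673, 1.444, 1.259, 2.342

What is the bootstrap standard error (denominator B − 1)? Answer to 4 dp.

SE* = 0.5163

Bootstrap SE is the standard deviation of the 7 replicate interquartile ranges.
Mean of replicates: (2.718 + 1.843 + 1.607 + 1.673 + 1.444 + 1.259 + 2.342) / 7 = 12.88600 / 7 = 1.84086
Sum of squared deviations: (+0.87714)² + (+0.00214)² + (−0.23386)² + (−0.16786)² + (−0.39686)² + (−0.58186)² + (+0.50114)² = 1.59945
Variance = 1.59945 / 6 = 0.26657
SE* = √0.26657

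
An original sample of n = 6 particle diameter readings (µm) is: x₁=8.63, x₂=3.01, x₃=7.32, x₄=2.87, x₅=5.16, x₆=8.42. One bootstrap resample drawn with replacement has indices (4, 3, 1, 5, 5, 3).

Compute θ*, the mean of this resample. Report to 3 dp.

Resample values: 2.87, 7.32, 8.63, 5.16, 5.16, 7.32.
Mean = (2.87 + 7.32 + 8.63 + 5.16 + 5.16 + 7.32) / 6 = 36.460 / 6 = 6.077

θ* = 6.077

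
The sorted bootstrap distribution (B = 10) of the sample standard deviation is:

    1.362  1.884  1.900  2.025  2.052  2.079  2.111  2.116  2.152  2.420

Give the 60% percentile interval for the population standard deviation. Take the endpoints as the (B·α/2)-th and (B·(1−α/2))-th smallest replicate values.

(1.884, 2.116)

α = 0.40; lower rank = 10 × 0.200 = 2; upper rank = 10 × 0.800 = 8.
The 2nd smallest replicate is 1.884; the 8th is 2.116.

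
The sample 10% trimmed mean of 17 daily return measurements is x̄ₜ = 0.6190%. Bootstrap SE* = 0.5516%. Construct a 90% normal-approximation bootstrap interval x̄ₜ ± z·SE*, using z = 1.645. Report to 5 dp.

Margin = 1.645 × 0.5516 = 0.907382
Interval: 0.6190 ± 0.907382

(-0.28838, 1.52638)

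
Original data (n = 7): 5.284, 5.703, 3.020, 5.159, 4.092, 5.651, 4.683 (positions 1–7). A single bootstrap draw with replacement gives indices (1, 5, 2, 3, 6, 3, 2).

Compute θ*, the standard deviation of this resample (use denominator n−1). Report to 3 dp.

Resample values: 5.284, 4.092, 5.703, 3.020, 5.651, 3.020, 5.703.
Mean = 4.6390; sum of squared deviations = 9.2459
s² = 9.2459 / 6 = 1.5410
s = √1.5410 = 1.241

θ* = 1.241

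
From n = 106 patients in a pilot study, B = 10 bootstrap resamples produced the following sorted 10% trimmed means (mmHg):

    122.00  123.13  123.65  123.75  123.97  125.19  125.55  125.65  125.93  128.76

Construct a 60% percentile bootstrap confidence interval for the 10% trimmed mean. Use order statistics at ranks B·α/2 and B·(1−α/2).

α = 0.40; lower rank = 10 × 0.200 = 2; upper rank = 10 × 0.800 = 8.
The 2nd smallest replicate is 123.13; the 8th is 125.65.

(123.13, 125.65)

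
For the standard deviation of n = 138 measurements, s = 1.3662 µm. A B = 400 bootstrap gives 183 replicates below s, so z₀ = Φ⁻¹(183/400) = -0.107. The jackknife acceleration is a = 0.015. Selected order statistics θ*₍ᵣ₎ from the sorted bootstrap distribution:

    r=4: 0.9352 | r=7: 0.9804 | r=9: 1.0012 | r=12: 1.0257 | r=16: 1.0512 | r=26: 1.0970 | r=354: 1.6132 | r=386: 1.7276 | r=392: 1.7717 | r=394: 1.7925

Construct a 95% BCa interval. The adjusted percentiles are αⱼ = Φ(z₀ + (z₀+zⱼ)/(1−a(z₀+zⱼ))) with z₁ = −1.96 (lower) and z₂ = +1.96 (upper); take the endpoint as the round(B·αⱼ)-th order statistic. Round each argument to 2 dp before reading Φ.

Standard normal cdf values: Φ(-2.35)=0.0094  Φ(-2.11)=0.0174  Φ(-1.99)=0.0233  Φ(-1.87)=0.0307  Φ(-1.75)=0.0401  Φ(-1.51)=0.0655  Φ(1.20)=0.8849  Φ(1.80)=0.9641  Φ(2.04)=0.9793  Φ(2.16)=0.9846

(0.9804, 1.7276)

Lower: z₀ + z₁ = -0.107 + (-1.960) = -2.067; 1 − a(z₀+z₁) = 1 − (0.015)(-2.067) = 1.0310; argument = -0.107 + (-2.067)/1.0310 = -2.1118 → -2.11.
α₁ = Φ(-2.11) = 0.0174; rank = round(400 × 0.0174) = 7; θ*₍7₎ = 0.9804.
Upper: z₀ + z₂ = 1.853; 1 − a(z₀+z₂) = 0.9722; argument = 1.7990 → 1.80; α₂ = 0.9641; rank = 386; θ*₍386₎ = 1.7276.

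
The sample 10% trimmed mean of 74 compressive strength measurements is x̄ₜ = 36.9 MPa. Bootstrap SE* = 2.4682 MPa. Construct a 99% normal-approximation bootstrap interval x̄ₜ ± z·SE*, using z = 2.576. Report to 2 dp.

Margin = 2.576 × 2.4682 = 6.358
Interval: 36.9 ± 6.358

(30.54, 43.26)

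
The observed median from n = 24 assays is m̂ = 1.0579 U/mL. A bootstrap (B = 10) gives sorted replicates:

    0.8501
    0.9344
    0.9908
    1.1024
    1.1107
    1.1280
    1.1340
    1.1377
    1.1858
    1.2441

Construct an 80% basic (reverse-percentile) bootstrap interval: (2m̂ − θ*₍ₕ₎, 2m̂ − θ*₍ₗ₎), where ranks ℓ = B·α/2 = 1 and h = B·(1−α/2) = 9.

Percentile endpoints at ranks 1 and 9: θ*₍1₎ = 0.8501, θ*₍9₎ = 1.1858.
Basic interval reflects these around m̂:
  lower = 2 × 1.0579 − 1.1858 = 0.9300
  upper = 2 × 1.0579 − 0.8501 = 1.2657

(0.9300, 1.2657)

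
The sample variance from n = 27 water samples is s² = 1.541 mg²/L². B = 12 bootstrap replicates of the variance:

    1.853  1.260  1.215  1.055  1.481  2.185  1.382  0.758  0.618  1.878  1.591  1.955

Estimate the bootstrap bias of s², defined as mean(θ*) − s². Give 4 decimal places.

bias = −0.1051

mean(θ*) = (1.853 + 1.260 + 1.215 + 1.055 + 1.481 + 2.185 + 1.382 + 0.758 + 0.618 + 1.878 + 1.591 + 1.955) / 12 = 1.43592
bias = 1.43592 − 1.541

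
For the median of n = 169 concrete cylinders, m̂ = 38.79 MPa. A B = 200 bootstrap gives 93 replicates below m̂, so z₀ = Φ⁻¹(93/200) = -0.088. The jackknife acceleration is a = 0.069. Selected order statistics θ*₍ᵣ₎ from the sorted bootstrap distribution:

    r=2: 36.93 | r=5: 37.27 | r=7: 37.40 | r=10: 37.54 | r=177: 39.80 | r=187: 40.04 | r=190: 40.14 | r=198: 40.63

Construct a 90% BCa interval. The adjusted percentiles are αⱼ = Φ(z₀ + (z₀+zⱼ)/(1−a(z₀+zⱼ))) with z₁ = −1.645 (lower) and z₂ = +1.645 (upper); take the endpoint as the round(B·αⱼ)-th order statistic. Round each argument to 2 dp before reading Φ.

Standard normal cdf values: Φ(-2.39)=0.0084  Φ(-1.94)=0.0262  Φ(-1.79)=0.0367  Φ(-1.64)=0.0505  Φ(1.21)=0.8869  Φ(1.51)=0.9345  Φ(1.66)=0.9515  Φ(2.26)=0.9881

Lower: z₀ + z₁ = -0.088 + (-1.645) = -1.733; 1 − a(z₀+z₁) = 1 − (0.069)(-1.733) = 1.1196; argument = -0.088 + (-1.733)/1.1196 = -1.6359 → -1.64.
α₁ = Φ(-1.64) = 0.0505; rank = round(200 × 0.0505) = 10; θ*₍10₎ = 37.54.
Upper: z₀ + z₂ = 1.557; 1 − a(z₀+z₂) = 0.8926; argument = 1.6564 → 1.66; α₂ = 0.9515; rank = 190; θ*₍190₎ = 40.14.

(37.54, 40.14)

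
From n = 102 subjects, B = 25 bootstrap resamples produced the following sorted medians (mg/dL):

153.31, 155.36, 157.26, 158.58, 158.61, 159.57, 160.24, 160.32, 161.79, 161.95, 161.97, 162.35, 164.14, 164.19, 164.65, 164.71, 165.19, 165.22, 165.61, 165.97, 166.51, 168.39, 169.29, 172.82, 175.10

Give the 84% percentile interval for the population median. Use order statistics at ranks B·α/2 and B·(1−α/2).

(155.36, 169.29)

α = 0.16; lower rank = 25 × 0.080 = 2; upper rank = 25 × 0.920 = 23.
The 2nd smallest replicate is 155.36; the 23rd is 169.29.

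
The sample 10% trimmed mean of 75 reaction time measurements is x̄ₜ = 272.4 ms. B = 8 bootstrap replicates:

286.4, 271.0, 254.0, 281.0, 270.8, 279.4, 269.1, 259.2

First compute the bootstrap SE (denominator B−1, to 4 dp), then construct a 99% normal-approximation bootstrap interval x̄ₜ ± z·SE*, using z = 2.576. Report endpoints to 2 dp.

Mean of replicates = 271.3625; sum of squared deviations = 838.5587; SE* = √(838.5587/7) = 10.9450
Margin = 2.576 × 10.9450 = 28.194
Interval: 272.4 ± 28.194

(244.21, 300.59)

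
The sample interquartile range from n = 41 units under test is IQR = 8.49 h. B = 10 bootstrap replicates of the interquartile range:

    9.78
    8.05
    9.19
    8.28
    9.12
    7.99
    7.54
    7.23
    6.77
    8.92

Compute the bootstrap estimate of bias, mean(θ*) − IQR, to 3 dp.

mean(θ*) = (9.78 + 8.05 + 9.19 + 8.28 + 9.12 + 7.99 + 7.54 + 7.23 + 6.77 + 8.92) / 10 = 8.2870
bias = 8.2870 − 8.49

bias = −0.203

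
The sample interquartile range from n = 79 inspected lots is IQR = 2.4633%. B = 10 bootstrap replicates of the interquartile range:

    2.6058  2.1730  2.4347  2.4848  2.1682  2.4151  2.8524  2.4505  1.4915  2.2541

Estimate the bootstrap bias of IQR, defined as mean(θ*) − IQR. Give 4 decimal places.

mean(θ*) = (2.6058 + 2.1730 + 2.4347 + 2.4848 + 2.1682 + 2.4151 + 2.8524 + 2.4505 + 1.4915 + 2.2541) / 10 = 2.33301
bias = 2.33301 − 2.4633

bias = −0.1303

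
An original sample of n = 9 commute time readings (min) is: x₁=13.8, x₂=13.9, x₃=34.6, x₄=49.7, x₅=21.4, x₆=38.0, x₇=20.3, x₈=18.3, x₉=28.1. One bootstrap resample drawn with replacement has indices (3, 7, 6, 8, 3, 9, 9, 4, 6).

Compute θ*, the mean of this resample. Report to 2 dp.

θ* = 32.19

Resample values: 34.6, 20.3, 38.0, 18.3, 34.6, 28.1, 28.1, 49.7, 38.0.
Mean = (34.6 + 20.3 + 38.0 + 18.3 + 34.6 + 28.1 + 28.1 + 49.7 + 38.0) / 9 = 289.70 / 9 = 32.19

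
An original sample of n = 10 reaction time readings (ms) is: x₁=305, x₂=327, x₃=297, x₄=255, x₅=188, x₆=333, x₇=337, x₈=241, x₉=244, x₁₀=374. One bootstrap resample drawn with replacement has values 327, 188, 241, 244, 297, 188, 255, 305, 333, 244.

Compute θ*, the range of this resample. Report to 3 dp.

θ* = 145.000

Range = 333 − 188 = 145.000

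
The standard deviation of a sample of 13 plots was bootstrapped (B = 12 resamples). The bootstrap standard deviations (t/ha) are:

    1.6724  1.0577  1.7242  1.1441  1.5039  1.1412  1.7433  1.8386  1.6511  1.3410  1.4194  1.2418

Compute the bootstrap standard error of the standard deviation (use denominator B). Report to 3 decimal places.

SE* = 0.259

Bootstrap SE is the standard deviation of the 12 replicate standard deviations.
Mean of replicates: (1.6724 + 1.0577 + 1.7242 + 1.1441 + 1.5039 + 1.1412 + 1.7433 + 1.8386 + 1.6511 + 1.3410 + 1.4194 + 1.2418) / 12 = 17.47870 / 12 = 1.45656
Sum of squared deviations: (+0.21584)² + (−0.39886)² + (+0.26764)² + (−0.31246)² + (+0.04734)² + (−0.31536)² + (+0.28674)² + (+0.38204)² + (+0.19454)² + (−0.11556)² + (−0.03716)² + (−0.21476)² = 0.80351
Variance = 0.80351 / 12 = 0.06696
SE* = √0.06696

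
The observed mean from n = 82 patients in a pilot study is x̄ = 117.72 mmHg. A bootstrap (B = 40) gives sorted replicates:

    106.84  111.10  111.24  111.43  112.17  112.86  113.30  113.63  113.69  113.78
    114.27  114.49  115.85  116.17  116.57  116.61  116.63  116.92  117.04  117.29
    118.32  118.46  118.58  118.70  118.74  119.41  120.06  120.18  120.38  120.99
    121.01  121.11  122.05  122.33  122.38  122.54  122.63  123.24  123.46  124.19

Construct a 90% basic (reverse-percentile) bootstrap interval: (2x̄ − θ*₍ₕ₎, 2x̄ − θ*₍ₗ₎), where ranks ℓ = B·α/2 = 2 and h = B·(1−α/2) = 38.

Percentile endpoints at ranks 2 and 38: θ*₍2₎ = 111.10, θ*₍38₎ = 123.24.
Basic interval reflects these around x̄:
  lower = 2 × 117.72 − 123.24 = 112.20
  upper = 2 × 117.72 − 111.10 = 124.34

(112.20, 124.34)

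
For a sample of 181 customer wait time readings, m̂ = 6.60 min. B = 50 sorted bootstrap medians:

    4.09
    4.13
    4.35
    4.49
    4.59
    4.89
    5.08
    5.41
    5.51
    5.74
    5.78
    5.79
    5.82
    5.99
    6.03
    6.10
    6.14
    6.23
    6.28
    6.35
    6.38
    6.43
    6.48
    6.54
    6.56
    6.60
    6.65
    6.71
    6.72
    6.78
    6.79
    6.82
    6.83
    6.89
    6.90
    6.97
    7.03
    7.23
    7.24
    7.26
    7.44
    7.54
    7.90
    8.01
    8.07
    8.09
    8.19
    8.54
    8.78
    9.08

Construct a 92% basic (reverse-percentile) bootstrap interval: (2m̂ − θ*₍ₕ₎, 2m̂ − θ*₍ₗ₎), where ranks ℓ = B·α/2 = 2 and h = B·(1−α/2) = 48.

(4.66, 9.07)

Percentile endpoints at ranks 2 and 48: θ*₍2₎ = 4.13, θ*₍48₎ = 8.54.
Basic interval reflects these around m̂:
  lower = 2 × 6.60 − 8.54 = 4.66
  upper = 2 × 6.60 − 4.13 = 9.07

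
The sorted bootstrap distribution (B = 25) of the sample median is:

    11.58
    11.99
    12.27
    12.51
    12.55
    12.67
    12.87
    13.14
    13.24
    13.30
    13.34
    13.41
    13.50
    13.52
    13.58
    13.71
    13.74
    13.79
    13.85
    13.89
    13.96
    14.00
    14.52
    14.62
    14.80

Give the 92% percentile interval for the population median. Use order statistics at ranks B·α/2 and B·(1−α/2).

(11.58, 14.62)

α = 0.08; lower rank = 25 × 0.040 = 1; upper rank = 25 × 0.960 = 24.
The 1st smallest replicate is 11.58; the 24th is 14.62.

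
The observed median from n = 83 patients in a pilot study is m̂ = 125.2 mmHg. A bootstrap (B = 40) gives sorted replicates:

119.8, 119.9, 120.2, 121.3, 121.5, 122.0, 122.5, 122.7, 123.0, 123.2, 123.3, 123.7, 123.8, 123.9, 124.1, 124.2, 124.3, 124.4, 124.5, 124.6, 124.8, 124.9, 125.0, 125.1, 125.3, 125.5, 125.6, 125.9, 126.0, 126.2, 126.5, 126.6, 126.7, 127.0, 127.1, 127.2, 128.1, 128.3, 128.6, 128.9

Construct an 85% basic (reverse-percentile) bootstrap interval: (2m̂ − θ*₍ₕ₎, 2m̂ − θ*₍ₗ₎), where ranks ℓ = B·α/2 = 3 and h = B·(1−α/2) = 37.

(122.3, 130.2)

Percentile endpoints at ranks 3 and 37: θ*₍3₎ = 120.2, θ*₍37₎ = 128.1.
Basic interval reflects these around m̂:
  lower = 2 × 125.2 − 128.1 = 122.3
  upper = 2 × 125.2 − 120.2 = 130.2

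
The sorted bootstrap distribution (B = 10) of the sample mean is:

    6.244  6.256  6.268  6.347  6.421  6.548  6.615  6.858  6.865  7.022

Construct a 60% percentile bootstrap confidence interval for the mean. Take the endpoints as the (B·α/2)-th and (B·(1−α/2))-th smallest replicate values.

(6.256, 6.858)

α = 0.40; lower rank = 10 × 0.200 = 2; upper rank = 10 × 0.800 = 8.
The 2nd smallest replicate is 6.256; the 8th is 6.858.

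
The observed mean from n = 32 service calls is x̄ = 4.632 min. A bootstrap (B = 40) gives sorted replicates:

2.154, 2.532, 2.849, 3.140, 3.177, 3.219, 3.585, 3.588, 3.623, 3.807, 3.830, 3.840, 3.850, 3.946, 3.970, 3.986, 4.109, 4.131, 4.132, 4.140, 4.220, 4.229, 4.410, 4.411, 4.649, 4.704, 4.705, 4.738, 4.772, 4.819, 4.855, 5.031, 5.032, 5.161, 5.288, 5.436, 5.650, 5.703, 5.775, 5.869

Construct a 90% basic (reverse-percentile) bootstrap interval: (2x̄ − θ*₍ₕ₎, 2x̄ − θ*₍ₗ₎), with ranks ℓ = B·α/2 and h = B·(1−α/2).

(3.561, 6.732)

Percentile endpoints at ranks 2 and 38: θ*₍2₎ = 2.532, θ*₍38₎ = 5.703.
Basic interval reflects these around x̄:
  lower = 2 × 4.632 − 5.703 = 3.561
  upper = 2 × 4.632 − 2.532 = 6.732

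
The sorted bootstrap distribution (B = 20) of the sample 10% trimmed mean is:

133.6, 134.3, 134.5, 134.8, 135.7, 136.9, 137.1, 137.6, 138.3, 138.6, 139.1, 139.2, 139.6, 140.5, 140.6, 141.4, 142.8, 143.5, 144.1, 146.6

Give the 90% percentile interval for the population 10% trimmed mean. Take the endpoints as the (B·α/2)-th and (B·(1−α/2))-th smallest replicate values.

(133.6, 144.1)

α = 0.10; lower rank = 20 × 0.050 = 1; upper rank = 20 × 0.950 = 19.
The 1st smallest replicate is 133.6; the 19th is 144.1.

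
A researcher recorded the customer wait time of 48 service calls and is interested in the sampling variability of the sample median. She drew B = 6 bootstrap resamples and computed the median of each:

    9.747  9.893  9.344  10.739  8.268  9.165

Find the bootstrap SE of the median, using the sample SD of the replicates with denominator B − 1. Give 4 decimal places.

Bootstrap SE is the standard deviation of the 6 replicate medians.
Mean of replicates: (9.747 + 9.893 + 9.344 + 10.739 + 8.268 + 9.165) / 6 = 57.15600 / 6 = 9.52600
Sum of squared deviations: (+0.22100)² + (+0.36700)² + (−0.18200)² + (+1.21300)² + (−1.25800)² + (−0.36100)² = 3.40091
Variance = 3.40091 / 5 = 0.68018
SE* = √0.68018

SE* = 0.8247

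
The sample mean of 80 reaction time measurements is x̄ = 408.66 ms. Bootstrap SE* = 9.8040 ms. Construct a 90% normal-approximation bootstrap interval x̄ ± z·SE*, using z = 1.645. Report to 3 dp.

Margin = 1.645 × 9.8040 = 16.1276
Interval: 408.66 ± 16.1276

(392.532, 424.788)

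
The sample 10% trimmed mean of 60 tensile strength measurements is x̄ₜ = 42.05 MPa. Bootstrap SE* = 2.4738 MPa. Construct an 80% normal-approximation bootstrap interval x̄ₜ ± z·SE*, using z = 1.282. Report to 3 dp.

Margin = 1.282 × 2.4738 = 3.1714
Interval: 42.05 ± 3.1714

(38.879, 45.221)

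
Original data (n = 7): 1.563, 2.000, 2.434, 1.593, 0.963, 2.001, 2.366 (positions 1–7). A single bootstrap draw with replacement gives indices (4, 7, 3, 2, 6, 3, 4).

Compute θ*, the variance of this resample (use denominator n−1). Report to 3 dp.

Resample values: 1.593, 2.366, 2.434, 2.000, 2.001, 2.434, 1.593.
Mean = 2.0601; sum of squared deviations = 0.8166
s² = 0.8166 / 6 = 0.1361

θ* = 0.136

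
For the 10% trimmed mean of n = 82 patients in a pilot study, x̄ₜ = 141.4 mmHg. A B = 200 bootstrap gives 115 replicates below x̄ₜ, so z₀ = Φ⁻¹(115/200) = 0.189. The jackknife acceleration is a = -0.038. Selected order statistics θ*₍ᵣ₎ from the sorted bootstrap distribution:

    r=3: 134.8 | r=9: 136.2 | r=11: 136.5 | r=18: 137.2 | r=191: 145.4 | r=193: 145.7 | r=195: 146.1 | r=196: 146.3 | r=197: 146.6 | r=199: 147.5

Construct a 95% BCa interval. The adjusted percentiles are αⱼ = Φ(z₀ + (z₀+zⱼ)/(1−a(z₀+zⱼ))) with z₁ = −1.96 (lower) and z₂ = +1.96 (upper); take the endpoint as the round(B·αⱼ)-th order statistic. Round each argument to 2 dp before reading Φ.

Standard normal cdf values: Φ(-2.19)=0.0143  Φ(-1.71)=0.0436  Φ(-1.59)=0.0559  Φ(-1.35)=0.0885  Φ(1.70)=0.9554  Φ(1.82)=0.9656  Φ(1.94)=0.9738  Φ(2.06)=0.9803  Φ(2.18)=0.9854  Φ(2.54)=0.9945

Lower: z₀ + z₁ = 0.189 + (-1.960) = -1.771; 1 − a(z₀+z₁) = 1 − (-0.038)(-1.771) = 0.9327; argument = 0.189 + (-1.771)/0.9327 = -1.7098 → -1.71.
α₁ = Φ(-1.71) = 0.0436; rank = round(200 × 0.0436) = 9; θ*₍9₎ = 136.2.
Upper: z₀ + z₂ = 2.149; 1 − a(z₀+z₂) = 1.0817; argument = 2.1758 → 2.18; α₂ = 0.9854; rank = 197; θ*₍197₎ = 146.6.

(136.2, 146.6)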